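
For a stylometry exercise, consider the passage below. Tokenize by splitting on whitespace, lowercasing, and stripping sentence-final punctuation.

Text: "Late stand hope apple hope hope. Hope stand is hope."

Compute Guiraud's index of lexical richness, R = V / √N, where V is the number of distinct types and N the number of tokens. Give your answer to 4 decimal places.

1.5811

N = 10, V = 5.
√N = 3.162278
R = 5 / 3.162278 = 1.5811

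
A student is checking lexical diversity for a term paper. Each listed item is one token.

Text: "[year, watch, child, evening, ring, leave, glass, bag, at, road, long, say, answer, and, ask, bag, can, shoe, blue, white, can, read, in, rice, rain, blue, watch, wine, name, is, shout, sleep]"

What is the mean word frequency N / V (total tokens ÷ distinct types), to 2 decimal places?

N = 32 tokens, V = 28 types.
Mean frequency = N / V = 32 / 28 = 1.14

1.14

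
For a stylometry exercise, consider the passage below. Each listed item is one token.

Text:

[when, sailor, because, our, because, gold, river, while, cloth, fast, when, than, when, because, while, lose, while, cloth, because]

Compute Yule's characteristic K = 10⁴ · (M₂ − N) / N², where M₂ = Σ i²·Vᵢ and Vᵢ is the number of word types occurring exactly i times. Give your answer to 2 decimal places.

Frequencies: because:4, when:3, while:3, cloth:2, sailor:1, our:1, gold:1, river:1, fast:1, than:1, lose:1
N = 19. Frequency spectrum: V_1=7, V_2=1, V_3=2, V_4=1
M₂ = 1²·7 + 2²·1 + 3²·2 + 4²·1 = 45
K = 10000 × (45 − 19) / 19² = 720.22

720.22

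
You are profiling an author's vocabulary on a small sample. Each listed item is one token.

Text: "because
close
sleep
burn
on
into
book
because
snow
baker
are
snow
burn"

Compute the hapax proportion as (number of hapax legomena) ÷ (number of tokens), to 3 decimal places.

Frequencies: because:2, burn:2, snow:2, close:1, sleep:1, on:1, into:1, book:1, baker:1, are:1
Hapax count = 7; token count = 13.
Ratio = 7 / 13 = 0.538

0.538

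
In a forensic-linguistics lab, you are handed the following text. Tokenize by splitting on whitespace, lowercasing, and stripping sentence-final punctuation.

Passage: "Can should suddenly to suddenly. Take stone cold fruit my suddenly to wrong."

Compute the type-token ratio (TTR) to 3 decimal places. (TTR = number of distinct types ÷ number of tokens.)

0.769

N = 13 tokens, V = 10 types.
TTR = V / N = 10 / 13 = 0.769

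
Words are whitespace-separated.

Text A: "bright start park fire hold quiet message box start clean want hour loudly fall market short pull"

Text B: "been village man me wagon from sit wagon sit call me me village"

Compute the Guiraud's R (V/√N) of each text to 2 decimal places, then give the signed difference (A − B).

1.66

A: V=16, N=17, R=3.88
B: V=8, N=13, R=2.22
Difference = 3.88 − 2.22 = 1.66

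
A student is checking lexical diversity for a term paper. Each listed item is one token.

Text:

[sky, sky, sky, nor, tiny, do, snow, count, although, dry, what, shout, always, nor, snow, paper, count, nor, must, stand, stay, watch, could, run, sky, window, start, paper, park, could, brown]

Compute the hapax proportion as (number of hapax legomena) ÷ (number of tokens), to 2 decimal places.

Frequencies: sky:4, nor:3, snow:2, count:2, paper:2, could:2, tiny:1, do:1, although:1, dry:1, what:1, shout:1, always:1, must:1, stand:1, stay:1, watch:1, run:1, window:1, start:1, … (2 more, each freq 1)
Hapax count = 16; token count = 31.
Ratio = 16 / 31 = 0.52

0.52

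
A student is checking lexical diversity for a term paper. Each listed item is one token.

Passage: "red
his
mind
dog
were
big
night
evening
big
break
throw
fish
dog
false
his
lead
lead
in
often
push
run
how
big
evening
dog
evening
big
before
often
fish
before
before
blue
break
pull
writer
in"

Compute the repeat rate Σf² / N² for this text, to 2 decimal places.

0.06

Frequencies: big:4, dog:3, evening:3, before:3, his:2, break:2, fish:2, lead:2, in:2, often:2, red:1, mind:1, were:1, night:1, throw:1, false:1, push:1, run:1, how:1, blue:1, … (2 more, each freq 1)
Σf² = 79; N² = 1369
Repeat rate = 79 / 1369 = 0.06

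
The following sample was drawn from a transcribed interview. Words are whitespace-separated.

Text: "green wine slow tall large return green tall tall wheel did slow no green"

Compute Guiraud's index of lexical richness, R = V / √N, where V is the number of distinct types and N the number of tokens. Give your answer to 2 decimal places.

N = 14, V = 9.
√N = 3.741657
R = 9 / 3.741657 = 2.41

2.41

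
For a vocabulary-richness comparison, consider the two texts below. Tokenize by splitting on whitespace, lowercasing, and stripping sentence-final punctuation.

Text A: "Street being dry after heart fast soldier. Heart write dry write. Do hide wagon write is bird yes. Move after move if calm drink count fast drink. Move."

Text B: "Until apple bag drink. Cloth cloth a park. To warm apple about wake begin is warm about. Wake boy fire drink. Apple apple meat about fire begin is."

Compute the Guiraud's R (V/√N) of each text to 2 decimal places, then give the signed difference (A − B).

A: V=19, N=28, R=3.59
B: V=16, N=28, R=3.02
Difference = 3.59 − 3.02 = 0.57

0.57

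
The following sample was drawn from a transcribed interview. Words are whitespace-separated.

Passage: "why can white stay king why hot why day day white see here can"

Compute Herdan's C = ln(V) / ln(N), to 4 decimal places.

0.8326

N = 14, V = 9.
ln(V) = 2.197225, ln(N) = 2.639057
C = 2.197225 / 2.639057 = 0.8326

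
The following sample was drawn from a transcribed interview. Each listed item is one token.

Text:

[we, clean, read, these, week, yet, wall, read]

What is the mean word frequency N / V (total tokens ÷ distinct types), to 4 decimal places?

1.1429

N = 8 tokens, V = 7 types.
Mean frequency = N / V = 8 / 7 = 1.1429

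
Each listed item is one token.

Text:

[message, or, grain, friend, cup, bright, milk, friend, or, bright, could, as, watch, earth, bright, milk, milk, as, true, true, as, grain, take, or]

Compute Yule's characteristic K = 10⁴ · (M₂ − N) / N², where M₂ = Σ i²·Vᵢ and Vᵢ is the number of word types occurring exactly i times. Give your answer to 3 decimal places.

520.833

Frequencies: or:3, bright:3, milk:3, as:3, grain:2, friend:2, true:2, message:1, cup:1, could:1, watch:1, earth:1, take:1
N = 24. Frequency spectrum: V_1=6, V_2=3, V_3=4
M₂ = 1²·6 + 2²·3 + 3²·4 = 54
K = 10000 × (54 − 24) / 24² = 520.833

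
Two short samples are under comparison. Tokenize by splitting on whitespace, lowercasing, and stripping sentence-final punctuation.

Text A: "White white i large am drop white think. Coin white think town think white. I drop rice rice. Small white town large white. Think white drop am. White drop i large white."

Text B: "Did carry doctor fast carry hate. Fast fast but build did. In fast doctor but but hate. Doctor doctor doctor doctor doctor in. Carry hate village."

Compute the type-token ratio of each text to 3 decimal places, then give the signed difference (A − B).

-0.033

TTR(A) = 10/32 = 0.313
TTR(B) = 9/26 = 0.346
Difference = 0.313 − 0.346 = -0.033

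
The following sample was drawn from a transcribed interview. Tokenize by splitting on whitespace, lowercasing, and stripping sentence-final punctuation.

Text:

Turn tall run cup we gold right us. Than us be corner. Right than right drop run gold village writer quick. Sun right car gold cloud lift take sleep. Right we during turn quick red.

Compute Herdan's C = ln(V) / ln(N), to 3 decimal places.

0.882

N = 35, V = 23.
ln(V) = 3.135494, ln(N) = 3.555348
C = 3.135494 / 3.555348 = 0.882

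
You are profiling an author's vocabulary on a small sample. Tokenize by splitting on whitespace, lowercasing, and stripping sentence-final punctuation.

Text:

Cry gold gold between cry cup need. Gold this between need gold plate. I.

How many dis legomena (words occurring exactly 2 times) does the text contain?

Frequencies: gold:4, cry:2, between:2, need:2, cup:1, this:1, plate:1, i:1
Words with frequency 2: between, cry, need

3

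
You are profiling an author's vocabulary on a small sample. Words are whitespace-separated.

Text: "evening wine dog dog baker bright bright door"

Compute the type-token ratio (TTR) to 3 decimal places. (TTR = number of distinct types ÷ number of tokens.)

N = 8 tokens, V = 6 types.
TTR = V / N = 6 / 8 = 0.750

0.750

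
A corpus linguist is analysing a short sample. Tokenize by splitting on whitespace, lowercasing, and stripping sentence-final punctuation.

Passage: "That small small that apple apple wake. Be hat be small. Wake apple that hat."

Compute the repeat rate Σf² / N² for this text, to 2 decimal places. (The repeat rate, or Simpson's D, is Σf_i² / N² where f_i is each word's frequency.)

Frequencies: that:3, small:3, apple:3, wake:2, be:2, hat:2
Σf² = 39; N² = 225
Repeat rate = 39 / 225 = 0.17

0.17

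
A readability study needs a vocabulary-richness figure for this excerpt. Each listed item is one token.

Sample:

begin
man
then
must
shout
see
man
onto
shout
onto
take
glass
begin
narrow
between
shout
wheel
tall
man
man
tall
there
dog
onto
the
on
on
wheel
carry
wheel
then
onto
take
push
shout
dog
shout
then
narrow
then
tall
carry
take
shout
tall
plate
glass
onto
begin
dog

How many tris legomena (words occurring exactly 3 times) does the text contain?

Frequencies: shout:6, onto:5, man:4, then:4, tall:4, begin:3, take:3, wheel:3, dog:3, glass:2, narrow:2, on:2, carry:2, must:1, see:1, between:1, there:1, the:1, push:1, plate:1
Words with frequency 3: begin, dog, take, wheel

4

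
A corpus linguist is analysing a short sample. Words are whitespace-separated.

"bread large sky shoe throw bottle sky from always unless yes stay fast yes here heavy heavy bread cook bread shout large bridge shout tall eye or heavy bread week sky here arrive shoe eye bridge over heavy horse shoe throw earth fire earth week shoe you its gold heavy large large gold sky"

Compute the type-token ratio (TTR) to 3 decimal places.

N = 54 tokens, V = 29 types.
TTR = V / N = 29 / 54 = 0.537

0.537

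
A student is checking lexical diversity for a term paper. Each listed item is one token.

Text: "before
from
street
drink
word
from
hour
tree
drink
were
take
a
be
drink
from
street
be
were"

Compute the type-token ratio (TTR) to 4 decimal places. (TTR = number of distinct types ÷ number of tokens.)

0.6111

N = 18 tokens, V = 11 types.
TTR = V / N = 11 / 18 = 0.6111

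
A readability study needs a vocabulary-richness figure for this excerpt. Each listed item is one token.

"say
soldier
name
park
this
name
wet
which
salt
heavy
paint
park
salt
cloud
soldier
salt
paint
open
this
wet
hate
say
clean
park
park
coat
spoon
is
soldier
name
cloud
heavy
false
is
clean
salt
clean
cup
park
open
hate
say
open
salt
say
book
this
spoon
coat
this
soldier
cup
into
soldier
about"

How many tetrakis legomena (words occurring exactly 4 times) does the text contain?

Frequencies: soldier:5, park:5, salt:5, say:4, this:4, name:3, open:3, clean:3, wet:2, heavy:2, paint:2, cloud:2, hate:2, coat:2, spoon:2, is:2, cup:2, which:1, false:1, book:1, … (2 more, each freq 1)
Words with frequency 4: say, this

2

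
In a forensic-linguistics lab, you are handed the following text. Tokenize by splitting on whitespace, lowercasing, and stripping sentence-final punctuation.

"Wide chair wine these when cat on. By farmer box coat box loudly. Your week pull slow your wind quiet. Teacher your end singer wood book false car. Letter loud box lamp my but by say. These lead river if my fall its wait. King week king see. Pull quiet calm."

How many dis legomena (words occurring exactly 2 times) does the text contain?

Frequencies: box:3, your:3, these:2, by:2, week:2, pull:2, quiet:2, my:2, king:2, wide:1, chair:1, wine:1, when:1, cat:1, on:1, farmer:1, coat:1, loudly:1, slow:1, wind:1, … (20 more, each freq 1)
Words with frequency 2: by, king, my, pull, quiet, these, week

7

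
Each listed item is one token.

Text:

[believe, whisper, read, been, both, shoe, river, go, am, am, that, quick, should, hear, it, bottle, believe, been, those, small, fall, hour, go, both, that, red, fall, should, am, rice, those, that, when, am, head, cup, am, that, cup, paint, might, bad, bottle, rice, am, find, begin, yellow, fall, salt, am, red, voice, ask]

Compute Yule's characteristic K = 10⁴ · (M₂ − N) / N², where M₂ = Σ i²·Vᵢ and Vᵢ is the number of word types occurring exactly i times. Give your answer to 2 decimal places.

Frequencies: am:7, that:4, fall:3, believe:2, been:2, both:2, go:2, should:2, bottle:2, those:2, red:2, rice:2, cup:2, whisper:1, read:1, shoe:1, river:1, quick:1, hear:1, it:1, … (13 more, each freq 1)
N = 54. Frequency spectrum: V_1=20, V_2=10, V_3=1, V_4=1, V_7=1
M₂ = 1²·20 + 2²·10 + 3²·1 + 4²·1 + 7²·1 = 134
K = 10000 × (134 − 54) / 54² = 274.35

274.35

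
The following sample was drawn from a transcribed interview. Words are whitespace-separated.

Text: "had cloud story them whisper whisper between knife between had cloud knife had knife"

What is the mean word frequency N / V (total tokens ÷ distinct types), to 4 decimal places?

2.0000

N = 14 tokens, V = 7 types.
Mean frequency = N / V = 14 / 7 = 2.0000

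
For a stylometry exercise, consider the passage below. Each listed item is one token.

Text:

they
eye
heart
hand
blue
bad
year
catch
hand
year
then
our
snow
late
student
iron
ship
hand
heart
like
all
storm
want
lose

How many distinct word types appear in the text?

20

Distinct types: {all, bad, blue, catch, eye, hand, heart, iron, late, like, lose, our, ship, snow, storm, student, then, they, want, year}
V = 20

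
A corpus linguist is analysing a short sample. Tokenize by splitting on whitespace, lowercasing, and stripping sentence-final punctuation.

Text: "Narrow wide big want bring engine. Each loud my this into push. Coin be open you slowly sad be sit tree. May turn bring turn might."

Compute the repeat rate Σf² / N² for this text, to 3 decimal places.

Frequencies: bring:2, be:2, turn:2, narrow:1, wide:1, big:1, want:1, engine:1, each:1, loud:1, my:1, this:1, into:1, push:1, coin:1, open:1, you:1, slowly:1, sad:1, sit:1, … (3 more, each freq 1)
Σf² = 32; N² = 676
Repeat rate = 32 / 676 = 0.047

0.047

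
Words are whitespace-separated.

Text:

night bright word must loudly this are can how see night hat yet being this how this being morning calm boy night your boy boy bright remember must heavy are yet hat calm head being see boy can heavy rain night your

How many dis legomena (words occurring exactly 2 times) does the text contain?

Frequencies: night:4, boy:4, this:3, being:3, bright:2, must:2, are:2, can:2, how:2, see:2, hat:2, yet:2, calm:2, your:2, heavy:2, word:1, loudly:1, morning:1, remember:1, head:1, … (1 more, each freq 1)
Words with frequency 2: are, bright, calm, can, hat, heavy, how, must, see, yet, your

11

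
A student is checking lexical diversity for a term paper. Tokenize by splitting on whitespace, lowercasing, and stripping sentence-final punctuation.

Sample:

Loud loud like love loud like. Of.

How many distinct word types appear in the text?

Distinct types: {like, loud, love, of}
V = 4

4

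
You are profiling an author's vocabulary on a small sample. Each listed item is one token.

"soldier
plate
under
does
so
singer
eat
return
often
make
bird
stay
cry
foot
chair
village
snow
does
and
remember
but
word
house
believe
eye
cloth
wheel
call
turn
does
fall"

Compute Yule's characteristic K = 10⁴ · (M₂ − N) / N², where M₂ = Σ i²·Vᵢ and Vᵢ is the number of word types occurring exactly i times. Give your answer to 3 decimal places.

62.435

Frequencies: does:3, soldier:1, plate:1, under:1, so:1, singer:1, eat:1, return:1, often:1, make:1, bird:1, stay:1, cry:1, foot:1, chair:1, village:1, snow:1, and:1, remember:1, but:1, … (9 more, each freq 1)
N = 31. Frequency spectrum: V_1=28, V_3=1
M₂ = 1²·28 + 3²·1 = 37
K = 10000 × (37 − 31) / 31² = 62.435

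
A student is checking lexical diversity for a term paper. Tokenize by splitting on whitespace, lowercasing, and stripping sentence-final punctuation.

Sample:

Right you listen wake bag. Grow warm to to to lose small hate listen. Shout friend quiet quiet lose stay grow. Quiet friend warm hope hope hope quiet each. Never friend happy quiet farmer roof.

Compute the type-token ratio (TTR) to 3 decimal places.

0.600

N = 35 tokens, V = 21 types.
TTR = V / N = 21 / 35 = 0.600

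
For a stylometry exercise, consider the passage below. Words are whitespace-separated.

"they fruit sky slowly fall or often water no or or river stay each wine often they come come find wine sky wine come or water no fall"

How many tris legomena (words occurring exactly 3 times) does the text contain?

2

Frequencies: or:4, wine:3, come:3, they:2, sky:2, fall:2, often:2, water:2, no:2, fruit:1, slowly:1, river:1, stay:1, each:1, find:1
Words with frequency 3: come, wine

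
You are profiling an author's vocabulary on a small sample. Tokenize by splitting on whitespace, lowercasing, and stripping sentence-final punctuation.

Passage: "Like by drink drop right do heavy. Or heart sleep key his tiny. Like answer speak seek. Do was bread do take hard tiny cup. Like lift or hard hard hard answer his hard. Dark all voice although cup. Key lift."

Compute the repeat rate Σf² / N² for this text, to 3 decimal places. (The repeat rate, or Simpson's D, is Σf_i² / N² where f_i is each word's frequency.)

0.052

Frequencies: hard:5, like:3, do:3, or:2, key:2, his:2, tiny:2, answer:2, cup:2, lift:2, by:1, drink:1, drop:1, right:1, heavy:1, heart:1, sleep:1, speak:1, seek:1, was:1, … (6 more, each freq 1)
Σf² = 87; N² = 1681
Repeat rate = 87 / 1681 = 0.052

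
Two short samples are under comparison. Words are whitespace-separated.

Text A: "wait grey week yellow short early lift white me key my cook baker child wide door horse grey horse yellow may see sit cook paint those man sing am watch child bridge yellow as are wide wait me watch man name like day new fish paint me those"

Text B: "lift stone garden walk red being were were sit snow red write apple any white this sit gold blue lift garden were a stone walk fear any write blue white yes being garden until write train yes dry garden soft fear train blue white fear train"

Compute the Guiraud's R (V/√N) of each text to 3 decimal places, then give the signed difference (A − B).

A: V=34, N=48, R=4.907
B: V=23, N=46, R=3.391
Difference = 4.907 − 3.391 = 1.516

1.516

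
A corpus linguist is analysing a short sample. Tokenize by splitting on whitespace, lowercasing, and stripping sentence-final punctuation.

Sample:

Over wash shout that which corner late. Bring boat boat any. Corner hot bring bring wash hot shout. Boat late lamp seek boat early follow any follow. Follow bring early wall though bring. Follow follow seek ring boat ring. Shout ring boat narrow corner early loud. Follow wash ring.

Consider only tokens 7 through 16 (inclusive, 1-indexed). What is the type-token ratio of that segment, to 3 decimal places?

Segment tokens 7–16: late, bring, boat, boat, any, corner, hot, bring, bring, wash
Segment N = 10, segment V = 7.
TTR = 7 / 10 = 0.700

0.700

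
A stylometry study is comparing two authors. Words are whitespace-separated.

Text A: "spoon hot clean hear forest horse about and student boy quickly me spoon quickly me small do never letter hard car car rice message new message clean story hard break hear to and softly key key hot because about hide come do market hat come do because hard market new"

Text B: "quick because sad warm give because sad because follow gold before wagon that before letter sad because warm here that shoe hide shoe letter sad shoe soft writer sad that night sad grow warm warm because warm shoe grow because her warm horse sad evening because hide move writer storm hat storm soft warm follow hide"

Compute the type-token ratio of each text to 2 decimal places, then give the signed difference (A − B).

TTR(A) = 31/50 = 0.62
TTR(B) = 24/56 = 0.43
Difference = 0.62 − 0.43 = 0.19

0.19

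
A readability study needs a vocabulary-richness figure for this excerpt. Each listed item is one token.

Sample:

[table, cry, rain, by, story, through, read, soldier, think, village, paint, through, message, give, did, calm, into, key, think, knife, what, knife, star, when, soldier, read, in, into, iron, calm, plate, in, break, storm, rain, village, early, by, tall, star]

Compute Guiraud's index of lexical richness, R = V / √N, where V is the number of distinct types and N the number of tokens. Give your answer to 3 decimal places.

N = 40, V = 28.
√N = 6.324555
R = 28 / 6.324555 = 4.427

4.427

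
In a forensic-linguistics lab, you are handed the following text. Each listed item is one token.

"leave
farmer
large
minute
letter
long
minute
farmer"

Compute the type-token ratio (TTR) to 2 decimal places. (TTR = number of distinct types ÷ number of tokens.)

N = 8 tokens, V = 6 types.
TTR = V / N = 6 / 8 = 0.75

0.75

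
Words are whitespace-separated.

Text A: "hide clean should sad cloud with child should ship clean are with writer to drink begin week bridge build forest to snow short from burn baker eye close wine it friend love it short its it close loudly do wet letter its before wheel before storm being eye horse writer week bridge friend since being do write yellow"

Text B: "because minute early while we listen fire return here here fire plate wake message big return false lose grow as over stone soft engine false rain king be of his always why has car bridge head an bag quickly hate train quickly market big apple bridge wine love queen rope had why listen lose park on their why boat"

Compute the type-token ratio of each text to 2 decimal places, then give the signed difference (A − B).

TTR(A) = 41/58 = 0.71
TTR(B) = 48/59 = 0.81
Difference = 0.71 − 0.81 = -0.10

-0.10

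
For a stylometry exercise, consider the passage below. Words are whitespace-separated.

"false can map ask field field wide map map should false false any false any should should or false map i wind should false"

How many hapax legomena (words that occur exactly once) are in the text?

Frequencies: false:6, map:4, should:4, field:2, any:2, can:1, ask:1, wide:1, or:1, i:1, wind:1
Hapax (freq=1): ask, can, i, or, wide, wind

6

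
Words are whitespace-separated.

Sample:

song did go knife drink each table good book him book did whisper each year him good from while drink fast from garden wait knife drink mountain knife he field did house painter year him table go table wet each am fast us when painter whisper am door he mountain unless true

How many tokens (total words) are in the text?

52

Tokens: song, did, go, knife, drink, each, table, good, book, him, book, did, whisper, each, year, him, good, from, while, drink, fast, from, garden, wait, knife, drink, mountain, knife, he, field, did, house, painter, year, him, table, go, table, wet, each, am, fast, us, when, painter, whisper, am, door, he, mountain, unless, true
N = 52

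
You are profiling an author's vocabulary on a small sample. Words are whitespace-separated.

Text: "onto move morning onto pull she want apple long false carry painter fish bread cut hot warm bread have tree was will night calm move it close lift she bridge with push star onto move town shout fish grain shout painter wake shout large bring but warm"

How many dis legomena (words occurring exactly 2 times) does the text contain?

Frequencies: onto:3, move:3, shout:3, she:2, painter:2, fish:2, bread:2, warm:2, morning:1, pull:1, want:1, apple:1, long:1, false:1, carry:1, cut:1, hot:1, have:1, tree:1, was:1, … (16 more, each freq 1)
Words with frequency 2: bread, fish, painter, she, warm

5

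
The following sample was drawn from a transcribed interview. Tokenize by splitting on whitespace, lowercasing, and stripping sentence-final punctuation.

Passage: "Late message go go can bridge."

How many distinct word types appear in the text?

5

Distinct types: {bridge, can, go, late, message}
V = 5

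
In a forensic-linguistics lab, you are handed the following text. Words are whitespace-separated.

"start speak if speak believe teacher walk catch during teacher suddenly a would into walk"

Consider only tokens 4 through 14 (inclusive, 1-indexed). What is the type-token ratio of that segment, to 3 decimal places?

Segment tokens 4–14: speak, believe, teacher, walk, catch, during, teacher, suddenly, a, would, into
Segment N = 11, segment V = 10.
TTR = 10 / 11 = 0.909

0.909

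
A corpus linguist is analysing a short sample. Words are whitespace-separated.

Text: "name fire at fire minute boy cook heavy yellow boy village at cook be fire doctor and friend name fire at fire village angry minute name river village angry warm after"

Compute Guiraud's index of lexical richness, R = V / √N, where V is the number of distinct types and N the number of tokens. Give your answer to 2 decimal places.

3.05

N = 31, V = 17.
√N = 5.567764
R = 17 / 5.567764 = 3.05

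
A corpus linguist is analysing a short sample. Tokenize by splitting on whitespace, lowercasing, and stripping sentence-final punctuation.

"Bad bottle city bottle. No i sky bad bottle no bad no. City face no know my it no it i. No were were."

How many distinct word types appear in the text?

Distinct types: {bad, bottle, city, face, i, it, know, my, no, sky, were}
V = 11

11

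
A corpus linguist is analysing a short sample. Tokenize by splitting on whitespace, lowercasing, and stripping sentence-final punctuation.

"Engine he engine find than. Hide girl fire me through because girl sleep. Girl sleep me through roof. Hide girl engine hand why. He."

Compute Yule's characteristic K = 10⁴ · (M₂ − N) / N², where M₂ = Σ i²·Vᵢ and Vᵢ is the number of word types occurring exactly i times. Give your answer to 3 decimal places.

486.111

Frequencies: girl:4, engine:3, he:2, hide:2, me:2, through:2, sleep:2, find:1, than:1, fire:1, because:1, roof:1, hand:1, why:1
N = 24. Frequency spectrum: V_1=7, V_2=5, V_3=1, V_4=1
M₂ = 1²·7 + 2²·5 + 3²·1 + 4²·1 = 52
K = 10000 × (52 − 24) / 24² = 486.111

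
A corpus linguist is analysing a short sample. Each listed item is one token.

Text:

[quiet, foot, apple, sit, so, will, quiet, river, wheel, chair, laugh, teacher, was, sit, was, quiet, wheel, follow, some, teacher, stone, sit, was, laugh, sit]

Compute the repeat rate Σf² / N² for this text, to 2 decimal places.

0.09

Frequencies: sit:4, quiet:3, was:3, wheel:2, laugh:2, teacher:2, foot:1, apple:1, so:1, will:1, river:1, chair:1, follow:1, some:1, stone:1
Σf² = 55; N² = 625
Repeat rate = 55 / 625 = 0.09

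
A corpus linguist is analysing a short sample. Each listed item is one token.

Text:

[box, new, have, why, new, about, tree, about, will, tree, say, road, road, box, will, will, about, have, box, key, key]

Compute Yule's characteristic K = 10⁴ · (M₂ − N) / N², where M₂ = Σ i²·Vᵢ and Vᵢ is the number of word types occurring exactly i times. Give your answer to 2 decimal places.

634.92

Frequencies: box:3, about:3, will:3, new:2, have:2, tree:2, road:2, key:2, why:1, say:1
N = 21. Frequency spectrum: V_1=2, V_2=5, V_3=3
M₂ = 1²·2 + 2²·5 + 3²·3 = 49
K = 10000 × (49 − 21) / 21² = 634.92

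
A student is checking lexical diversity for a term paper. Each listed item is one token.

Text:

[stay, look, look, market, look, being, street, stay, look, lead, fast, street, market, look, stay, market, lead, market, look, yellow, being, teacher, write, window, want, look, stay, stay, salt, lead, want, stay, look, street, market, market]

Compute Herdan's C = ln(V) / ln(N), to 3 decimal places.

0.716

N = 36, V = 13.
ln(V) = 2.564949, ln(N) = 3.583519
C = 2.564949 / 3.583519 = 0.716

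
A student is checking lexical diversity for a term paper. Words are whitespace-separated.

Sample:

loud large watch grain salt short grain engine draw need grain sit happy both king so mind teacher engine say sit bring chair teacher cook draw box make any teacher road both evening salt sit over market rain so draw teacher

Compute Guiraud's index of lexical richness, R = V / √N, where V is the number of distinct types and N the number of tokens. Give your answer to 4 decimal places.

N = 41, V = 28.
√N = 6.403124
R = 28 / 6.403124 = 4.3729

4.3729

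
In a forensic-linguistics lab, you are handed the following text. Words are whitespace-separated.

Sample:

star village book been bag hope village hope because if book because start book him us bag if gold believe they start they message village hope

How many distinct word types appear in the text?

Distinct types: {bag, because, been, believe, book, gold, him, hope, if, message, star, start, they, us, village}
V = 15

15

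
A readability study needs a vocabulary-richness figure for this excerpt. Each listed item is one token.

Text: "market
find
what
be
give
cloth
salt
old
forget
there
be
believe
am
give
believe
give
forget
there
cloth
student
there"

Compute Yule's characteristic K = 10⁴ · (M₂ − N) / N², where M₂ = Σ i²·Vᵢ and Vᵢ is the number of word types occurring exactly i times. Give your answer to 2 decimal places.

Frequencies: give:3, there:3, be:2, cloth:2, forget:2, believe:2, market:1, find:1, what:1, salt:1, old:1, am:1, student:1
N = 21. Frequency spectrum: V_1=7, V_2=4, V_3=2
M₂ = 1²·7 + 2²·4 + 3²·2 = 41
K = 10000 × (41 − 21) / 21² = 453.51

453.51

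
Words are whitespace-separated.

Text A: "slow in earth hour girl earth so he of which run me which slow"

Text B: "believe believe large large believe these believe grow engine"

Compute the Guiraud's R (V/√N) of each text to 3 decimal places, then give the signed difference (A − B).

A: V=11, N=14, R=2.940
B: V=5, N=9, R=1.667
Difference = 2.940 − 1.667 = 1.273

1.273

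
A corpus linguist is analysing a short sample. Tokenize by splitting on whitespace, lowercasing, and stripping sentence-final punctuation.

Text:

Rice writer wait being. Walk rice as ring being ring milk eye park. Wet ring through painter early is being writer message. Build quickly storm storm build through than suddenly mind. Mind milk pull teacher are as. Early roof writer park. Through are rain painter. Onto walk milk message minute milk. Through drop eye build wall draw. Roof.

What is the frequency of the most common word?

4

Frequencies: milk:4, through:4, writer:3, being:3, ring:3, build:3, rice:2, walk:2, as:2, eye:2, park:2, painter:2, early:2, message:2, storm:2, mind:2, are:2, roof:2, wait:1, wet:1, … (12 more, each freq 1)
Most common: 'milk' with frequency 4.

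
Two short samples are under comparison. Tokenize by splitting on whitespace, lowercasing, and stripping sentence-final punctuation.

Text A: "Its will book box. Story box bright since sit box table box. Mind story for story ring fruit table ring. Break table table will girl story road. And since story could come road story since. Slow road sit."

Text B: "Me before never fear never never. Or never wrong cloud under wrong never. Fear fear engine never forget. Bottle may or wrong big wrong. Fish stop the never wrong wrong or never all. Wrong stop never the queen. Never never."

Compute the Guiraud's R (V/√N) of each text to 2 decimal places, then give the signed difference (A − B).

A: V=20, N=38, R=3.24
B: V=18, N=40, R=2.85
Difference = 3.24 − 2.85 = 0.39

0.39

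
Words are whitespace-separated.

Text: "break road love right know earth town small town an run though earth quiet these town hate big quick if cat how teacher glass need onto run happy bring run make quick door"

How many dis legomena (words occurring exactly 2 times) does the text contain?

Frequencies: town:3, run:3, earth:2, quick:2, break:1, road:1, love:1, right:1, know:1, small:1, an:1, though:1, quiet:1, these:1, hate:1, big:1, if:1, cat:1, how:1, teacher:1, … (7 more, each freq 1)
Words with frequency 2: earth, quick

2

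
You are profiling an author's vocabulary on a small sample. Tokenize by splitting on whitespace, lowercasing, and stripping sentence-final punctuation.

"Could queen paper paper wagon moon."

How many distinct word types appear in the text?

Distinct types: {could, moon, paper, queen, wagon}
V = 5

5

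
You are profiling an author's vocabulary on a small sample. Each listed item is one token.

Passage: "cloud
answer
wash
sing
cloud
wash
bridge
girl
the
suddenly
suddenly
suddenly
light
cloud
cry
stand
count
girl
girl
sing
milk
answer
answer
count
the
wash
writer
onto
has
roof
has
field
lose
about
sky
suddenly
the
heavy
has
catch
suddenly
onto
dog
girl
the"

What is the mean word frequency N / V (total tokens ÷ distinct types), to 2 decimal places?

1.88

N = 45 tokens, V = 24 types.
Mean frequency = N / V = 45 / 24 = 1.88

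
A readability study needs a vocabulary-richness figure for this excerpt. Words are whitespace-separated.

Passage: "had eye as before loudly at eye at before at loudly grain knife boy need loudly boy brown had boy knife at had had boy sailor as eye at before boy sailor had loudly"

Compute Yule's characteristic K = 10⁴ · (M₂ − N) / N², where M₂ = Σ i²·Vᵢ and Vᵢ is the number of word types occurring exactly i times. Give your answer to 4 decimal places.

778.5467

Frequencies: had:5, at:5, boy:5, loudly:4, eye:3, before:3, as:2, knife:2, sailor:2, grain:1, need:1, brown:1
N = 34. Frequency spectrum: V_1=3, V_2=3, V_3=2, V_4=1, V_5=3
M₂ = 1²·3 + 2²·3 + 3²·2 + 4²·1 + 5²·3 = 124
K = 10000 × (124 − 34) / 34² = 778.5467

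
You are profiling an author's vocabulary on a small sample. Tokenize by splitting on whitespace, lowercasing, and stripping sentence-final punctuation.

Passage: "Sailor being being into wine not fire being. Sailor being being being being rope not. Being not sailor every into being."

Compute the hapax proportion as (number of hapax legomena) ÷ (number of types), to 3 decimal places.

0.500

Frequencies: being:9, sailor:3, not:3, into:2, wine:1, fire:1, rope:1, every:1
Hapax count = 4; type count = 8.
Ratio = 4 / 8 = 0.500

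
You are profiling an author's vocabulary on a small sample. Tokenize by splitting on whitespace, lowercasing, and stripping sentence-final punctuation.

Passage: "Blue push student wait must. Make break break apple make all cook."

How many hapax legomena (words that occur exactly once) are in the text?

8

Frequencies: make:2, break:2, blue:1, push:1, student:1, wait:1, must:1, apple:1, all:1, cook:1
Hapax (freq=1): all, apple, blue, cook, must, push, student, wait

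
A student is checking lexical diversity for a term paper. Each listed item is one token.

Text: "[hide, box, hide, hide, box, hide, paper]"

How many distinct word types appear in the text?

3

Distinct types: {box, hide, paper}
V = 3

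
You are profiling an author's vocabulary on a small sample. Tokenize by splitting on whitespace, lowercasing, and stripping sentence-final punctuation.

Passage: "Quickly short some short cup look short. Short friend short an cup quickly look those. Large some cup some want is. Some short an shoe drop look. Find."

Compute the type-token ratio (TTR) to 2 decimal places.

0.50

N = 28 tokens, V = 14 types.
TTR = V / N = 14 / 28 = 0.50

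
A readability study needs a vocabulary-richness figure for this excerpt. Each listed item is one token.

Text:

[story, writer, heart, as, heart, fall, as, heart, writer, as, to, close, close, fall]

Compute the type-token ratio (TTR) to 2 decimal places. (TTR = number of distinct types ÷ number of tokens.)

0.50

N = 14 tokens, V = 7 types.
TTR = V / N = 7 / 14 = 0.50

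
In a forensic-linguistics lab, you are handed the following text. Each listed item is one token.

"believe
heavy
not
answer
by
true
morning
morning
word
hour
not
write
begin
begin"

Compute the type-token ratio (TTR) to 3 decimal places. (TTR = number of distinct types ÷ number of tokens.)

0.786

N = 14 tokens, V = 11 types.
TTR = V / N = 11 / 14 = 0.786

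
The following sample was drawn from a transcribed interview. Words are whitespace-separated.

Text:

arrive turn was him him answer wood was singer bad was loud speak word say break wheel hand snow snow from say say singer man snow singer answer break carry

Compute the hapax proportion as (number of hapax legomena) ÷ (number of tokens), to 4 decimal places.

Frequencies: was:3, singer:3, say:3, snow:3, him:2, answer:2, break:2, arrive:1, turn:1, wood:1, bad:1, loud:1, speak:1, word:1, wheel:1, hand:1, from:1, man:1, carry:1
Hapax count = 12; token count = 30.
Ratio = 12 / 30 = 0.4000

0.4000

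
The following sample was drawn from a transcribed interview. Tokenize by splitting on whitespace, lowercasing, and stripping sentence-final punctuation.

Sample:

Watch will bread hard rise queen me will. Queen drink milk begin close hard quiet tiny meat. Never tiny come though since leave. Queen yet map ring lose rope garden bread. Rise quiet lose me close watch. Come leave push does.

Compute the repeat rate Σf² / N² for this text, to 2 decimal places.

0.04

Frequencies: queen:3, watch:2, will:2, bread:2, hard:2, rise:2, me:2, close:2, quiet:2, tiny:2, come:2, leave:2, lose:2, drink:1, milk:1, begin:1, meat:1, never:1, though:1, since:1, … (7 more, each freq 1)
Σf² = 71; N² = 1681
Repeat rate = 71 / 1681 = 0.04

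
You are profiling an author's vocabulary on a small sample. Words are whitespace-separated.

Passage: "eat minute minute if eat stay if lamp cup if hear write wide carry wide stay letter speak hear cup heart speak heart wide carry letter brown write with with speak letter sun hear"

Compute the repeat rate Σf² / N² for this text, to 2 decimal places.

0.07

Frequencies: if:3, hear:3, wide:3, letter:3, speak:3, eat:2, minute:2, stay:2, cup:2, write:2, carry:2, heart:2, with:2, lamp:1, brown:1, sun:1
Σf² = 80; N² = 1156
Repeat rate = 80 / 1156 = 0.07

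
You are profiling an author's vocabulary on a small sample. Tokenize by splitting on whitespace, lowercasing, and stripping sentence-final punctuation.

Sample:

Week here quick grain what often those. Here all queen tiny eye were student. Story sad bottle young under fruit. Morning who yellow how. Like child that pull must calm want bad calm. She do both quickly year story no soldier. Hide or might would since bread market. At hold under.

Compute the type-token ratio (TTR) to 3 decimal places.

0.922

N = 51 tokens, V = 47 types.
TTR = V / N = 47 / 51 = 0.922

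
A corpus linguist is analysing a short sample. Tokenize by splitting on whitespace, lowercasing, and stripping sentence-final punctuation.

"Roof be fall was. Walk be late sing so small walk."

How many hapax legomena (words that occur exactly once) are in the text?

7

Frequencies: be:2, walk:2, roof:1, fall:1, was:1, late:1, sing:1, so:1, small:1
Hapax (freq=1): fall, late, roof, sing, small, so, was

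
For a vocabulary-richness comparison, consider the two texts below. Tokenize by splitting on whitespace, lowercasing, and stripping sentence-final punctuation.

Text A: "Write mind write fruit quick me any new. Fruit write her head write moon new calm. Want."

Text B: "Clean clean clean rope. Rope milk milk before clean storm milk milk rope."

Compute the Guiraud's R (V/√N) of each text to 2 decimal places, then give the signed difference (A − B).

1.52

A: V=12, N=17, R=2.91
B: V=5, N=13, R=1.39
Difference = 2.91 − 1.39 = 1.52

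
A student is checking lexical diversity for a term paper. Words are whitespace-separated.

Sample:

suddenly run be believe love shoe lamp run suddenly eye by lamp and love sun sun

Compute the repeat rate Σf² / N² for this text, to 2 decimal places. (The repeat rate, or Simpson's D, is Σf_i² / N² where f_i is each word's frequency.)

0.10

Frequencies: suddenly:2, run:2, love:2, lamp:2, sun:2, be:1, believe:1, shoe:1, eye:1, by:1, and:1
Σf² = 26; N² = 256
Repeat rate = 26 / 256 = 0.10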